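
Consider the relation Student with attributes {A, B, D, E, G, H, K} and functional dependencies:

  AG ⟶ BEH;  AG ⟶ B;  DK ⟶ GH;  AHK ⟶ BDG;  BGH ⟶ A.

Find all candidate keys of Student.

Attribute K never appears on the right-hand side of any dependency, so K must belong to every candidate key.
{K}⁺ = {K}, which is not all of the schema, so we must add further attributes.
{A, D, K}⁺: DK→GH adds G, H; AHK→BDG adds B; AG→BEH adds E → {A, B, D, E, G, H, K}. Minimal: {D, K}⁺ = {D, G, H, K}; {A, K}⁺ = {A, K}; {A, D}⁺ = {A, D} — none reach the full schema.
{A, G, K}⁺: AG→BEH adds B, E, H; AHK→BDG adds D → {A, B, D, E, G, H, K}. Minimal: {G, K}⁺ = {G, K}; {A, K}⁺ = {A, K}; {A, G}⁺ = {A, B, E, G, H} — none reach the full schema.
{A, H, K}⁺: AHK→BDG adds B, D, G; AG→BEH adds E → {A, B, D, E, G, H, K}. Minimal: {H, K}⁺ = {H, K}; {A, K}⁺ = {A, K}; {A, H}⁺ = {A, H} — none reach the full schema.
{B, D, K}⁺: DK→GH adds G, H; BGH→A adds A; AG→BEH adds E → {A, B, D, E, G, H, K}. Minimal: {D, K}⁺ = {D, G, H, K}; {B, K}⁺ = {B, K}; {B, D}⁺ = {B, D} — none reach the full schema.
{B, G, H, K}⁺: BGH→A adds A; AG→BEH adds E; AHK→BDG adds D → {A, B, D, E, G, H, K}. Minimal: {G, H, K}⁺ = {G, H, K}; {B, H, K}⁺ = {B, H, K}; {B, G, K}⁺ = {B, G, K}; … — none reach the full schema.

{A, D, K}; {A, G, K}; {A, H, K}; {B, D, K}; {B, G, H, K}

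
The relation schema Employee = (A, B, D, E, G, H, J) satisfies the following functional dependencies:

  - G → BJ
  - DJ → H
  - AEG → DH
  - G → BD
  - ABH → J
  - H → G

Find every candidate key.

(A, E, G), (A, E, H), (A, D, E, J)

Attributes A, E never appear on any right-hand side, so every candidate key must contain {A, E}.
{A, E}⁺ = {A, E}, which is not all of the schema, so we must add further attributes.
{A, E, G}⁺: G→BJ adds B, J; AEG→DH adds D, H → {A, B, D, E, G, H, J}. Minimal: {E, G}⁺ = {B, D, E, G, H, J}; {A, G}⁺ = {A, B, D, G, H, J}; {A, E}⁺ = {A, E} — none reach the full schema.
{A, E, H}⁺: H→G adds G; G→BJ adds B, J; AEG→DH adds D → {A, B, D, E, G, H, J}. Minimal: {E, H}⁺ = {B, D, E, G, H, J}; {A, H}⁺ = {A, B, D, G, H, J}; {A, E}⁺ = {A, E} — none reach the full schema.
{A, D, E, J}⁺: DJ→H adds H; H→G adds G; G→BJ adds B → {A, B, D, E, G, H, J}. Minimal: {D, E, J}⁺ = {B, D, E, G, H, J}; {A, E, J}⁺ = {A, E, J}; {A, D, J}⁺ = {A, B, D, G, H, J}; … — none reach the full schema.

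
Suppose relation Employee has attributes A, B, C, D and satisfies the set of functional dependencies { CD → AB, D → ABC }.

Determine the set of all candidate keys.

Attribute D never appears on the right-hand side of any dependency, so D must belong to every candidate key.
{D}⁺ = {A, B, C, D}, which is all of the schema, so {D} is the only candidate key.

{D}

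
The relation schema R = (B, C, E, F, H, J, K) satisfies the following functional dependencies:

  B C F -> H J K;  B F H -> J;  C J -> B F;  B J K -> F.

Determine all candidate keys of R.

{C, E, J}, {B, C, E, F}

Attributes C, E never appear on any right-hand side, so every candidate key must contain {C, E}.
{C, E}⁺ = {C, E}, which is not all of the schema, so we must add further attributes.
{C, E, J}⁺: CJ→BF adds B, F; BCF→HJK adds H, K → {B, C, E, F, H, J, K}.
{B, C, E, F}⁺: BCF→HJK adds H, J, K → {B, C, E, F, H, J, K}.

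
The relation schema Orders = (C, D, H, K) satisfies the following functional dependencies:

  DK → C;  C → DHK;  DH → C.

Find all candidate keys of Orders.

{C}⁺: C→DHK adds D, H, K → {C, D, H, K}.
{D, H}⁺: DH→C adds C; C→DHK adds K → {C, D, H, K}.
{D, K}⁺: DK→C adds C; C→DHK adds H → {C, D, H, K}.

{C}; {D, H}; {D, K}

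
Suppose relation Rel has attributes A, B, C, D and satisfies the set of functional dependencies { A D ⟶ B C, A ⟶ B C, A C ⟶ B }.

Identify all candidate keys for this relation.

{A, D}

Attributes A, D never appear on any right-hand side, so every candidate key must contain {A, D}.
{A, D}⁺ = {A, B, C, D}, which is all of the schema, so {A, D} is the only candidate key.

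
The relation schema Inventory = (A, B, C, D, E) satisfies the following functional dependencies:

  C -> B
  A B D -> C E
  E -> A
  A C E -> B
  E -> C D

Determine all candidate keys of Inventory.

E, ABD, ACD

{E}⁺: E→A adds A; E→CD adds C, D; C→B adds B → {A, B, C, D, E}.
{A, B, D}⁺: ABD→CE adds C, E → {A, B, C, D, E}. Minimal: {B, D}⁺ = {B, D}; {A, D}⁺ = {A, D}; {A, B}⁺ = {A, B} — none reach the full schema.
{A, C, D}⁺: C→B adds B; ABD→CE adds E → {A, B, C, D, E}. Minimal: {C, D}⁺ = {B, C, D}; {A, D}⁺ = {A, D}; {A, C}⁺ = {A, B, C} — none reach the full schema.
Any other superkey contains one of these as a subset, so there are no further candidate keys.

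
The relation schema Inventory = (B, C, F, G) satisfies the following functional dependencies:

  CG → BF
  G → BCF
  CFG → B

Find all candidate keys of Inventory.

Attribute G never appears on the right-hand side of any dependency, so G must belong to every candidate key.
{G}⁺ = {B, C, F, G}, which is all of the schema, so {G} is the only candidate key.

(G)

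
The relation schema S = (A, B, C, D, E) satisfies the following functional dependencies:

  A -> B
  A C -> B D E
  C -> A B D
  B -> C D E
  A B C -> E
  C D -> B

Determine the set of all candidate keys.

{A}, {B}, {C}

{A}⁺: A→B adds B; B→CDE adds C, D, E → {A, B, C, D, E}.
{B}⁺: B→CDE adds C, D, E; C→ABD adds A → {A, B, C, D, E}.
{C}⁺: C→ABD adds A, B, D; B→CDE adds E → {A, B, C, D, E}.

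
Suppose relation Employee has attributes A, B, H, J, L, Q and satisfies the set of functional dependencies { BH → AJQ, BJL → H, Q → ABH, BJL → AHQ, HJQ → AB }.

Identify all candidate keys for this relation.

Attribute L never appears on the right-hand side of any dependency, so L must belong to every candidate key.
{L}⁺ = {L}, which is not all of the schema, so we must add further attributes.
{L, Q}⁺: Q→ABH adds A, B, H; BH→AJQ adds J → {A, B, H, J, L, Q}.
{B, H, L}⁺: BH→AJQ adds A, J, Q → {A, B, H, J, L, Q}.
{B, J, L}⁺: BJL→H adds H; BJL→AHQ adds A, Q → {A, B, H, J, L, Q}.

{L, Q}, {B, H, L}, {B, J, L}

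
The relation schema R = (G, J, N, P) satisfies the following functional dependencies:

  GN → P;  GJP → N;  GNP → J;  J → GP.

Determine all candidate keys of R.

{J}⁺: J→GP adds G, P; GJP→N adds N → {G, J, N, P}.
{G, N}⁺: GN→P adds P; GNP→J adds J → {G, J, N, P}.
Any other superkey contains one of these as a subset, so there are no further candidate keys.

J, GN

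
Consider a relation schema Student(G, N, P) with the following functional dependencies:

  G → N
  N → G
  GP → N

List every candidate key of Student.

Attribute P never appears on the right-hand side of any dependency, so P must belong to every candidate key.
{P}⁺ = {P}, which is not all of the schema, so we must add further attributes.
{G, P}⁺: G→N adds N → {G, N, P}. Minimal: {P}⁺ = {P}; {G}⁺ = {G, N} — none reach the full schema.
{N, P}⁺: N→G adds G → {G, N, P}. Minimal: {P}⁺ = {P}; {N}⁺ = {G, N} — none reach the full schema.
Any other superkey contains one of these as a subset, so there are no further candidate keys.

{G, P}; {N, P}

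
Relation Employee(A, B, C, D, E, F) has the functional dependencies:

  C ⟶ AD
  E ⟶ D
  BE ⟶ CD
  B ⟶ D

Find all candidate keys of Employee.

{B, E, F}

Attributes B, E, F never appear on any right-hand side, so every candidate key must contain {B, E, F}.
{B, E, F}⁺ = {A, B, C, D, E, F}, which is all of the schema, so {B, E, F} is the only candidate key.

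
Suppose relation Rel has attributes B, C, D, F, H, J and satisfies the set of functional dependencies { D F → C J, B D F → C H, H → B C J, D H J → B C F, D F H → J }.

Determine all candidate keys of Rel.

(D, H), (B, D, F)

Attribute D never appears on the right-hand side of any dependency, so D must belong to every candidate key.
{D}⁺ = {D}, which is not all of the schema, so we must add further attributes.
{D, H}⁺: H→BCJ adds B, C, J; DHJ→BCF adds F → {B, C, D, F, H, J}. Minimal: {H}⁺ = {B, C, H, J}; {D}⁺ = {D} — none reach the full schema.
{B, D, F}⁺: DF→CJ adds C, J; BDF→CH adds H → {B, C, D, F, H, J}. Minimal: {D, F}⁺ = {C, D, F, J}; {B, F}⁺ = {B, F}; {B, D}⁺ = {B, D} — none reach the full schema.
Any other superkey contains one of these as a subset, so there are no further candidate keys.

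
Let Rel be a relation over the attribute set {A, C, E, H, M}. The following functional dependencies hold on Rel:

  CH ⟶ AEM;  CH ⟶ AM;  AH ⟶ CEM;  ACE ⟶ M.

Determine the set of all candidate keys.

Attribute H never appears on the right-hand side of any dependency, so H must belong to every candidate key.
{H}⁺ = {H}, which is not all of the schema, so we must add further attributes.
{A, H}⁺: AH→CEM adds C, E, M → {A, C, E, H, M}. Minimal: {H}⁺ = {H}; {A}⁺ = {A} — none reach the full schema.
{C, H}⁺: CH→AEM adds A, E, M → {A, C, E, H, M}. Minimal: {H}⁺ = {H}; {C}⁺ = {C} — none reach the full schema.
Any other superkey contains one of these as a subset, so there are no further candidate keys.

{A, H}, {C, H}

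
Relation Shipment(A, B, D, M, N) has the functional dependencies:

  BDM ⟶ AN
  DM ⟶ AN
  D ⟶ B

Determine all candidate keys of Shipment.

DM

Attributes D, M never appear on any right-hand side, so every candidate key must contain {D, M}.
{D, M}⁺ = {A, B, D, M, N}, which is all of the schema, so {D, M} is the only candidate key.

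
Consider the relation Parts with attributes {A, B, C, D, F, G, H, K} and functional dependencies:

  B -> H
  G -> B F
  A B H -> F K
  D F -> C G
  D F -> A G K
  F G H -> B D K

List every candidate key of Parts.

{G}⁺: G→BF adds B, F; B→H adds H; FGH→BDK adds D, K; DF→CG adds C; DF→AGK adds A → {A, B, C, D, F, G, H, K}.
{D, F}⁺: DF→CG adds C, G; DF→AGK adds A, K; G→BF adds B; B→H adds H → {A, B, C, D, F, G, H, K}. Minimal: {F}⁺ = {F}; {D}⁺ = {D} — none reach the full schema.
{A, B, D}⁺: B→H adds H; ABH→FK adds F, K; DF→CG adds C, G → {A, B, C, D, F, G, H, K}. Minimal: {B, D}⁺ = {B, D, H}; {A, D}⁺ = {A, D}; {A, B}⁺ = {A, B, F, H, K} — none reach the full schema.
Any other superkey contains one of these as a subset, so there are no further candidate keys.

{G}, {D, F}, {A, B, D}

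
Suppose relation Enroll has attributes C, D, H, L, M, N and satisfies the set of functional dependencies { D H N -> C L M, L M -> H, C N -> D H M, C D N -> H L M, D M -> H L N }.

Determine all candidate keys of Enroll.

{C, N}⁺: CN→DHM adds D, H, M; CDN→HLM adds L → {C, D, H, L, M, N}. Minimal: {N}⁺ = {N}; {C}⁺ = {C} — none reach the full schema.
{D, M}⁺: DM→HLN adds H, L, N; DHN→CLM adds C → {C, D, H, L, M, N}. Minimal: {M}⁺ = {M}; {D}⁺ = {D} — none reach the full schema.
{D, H, N}⁺: DHN→CLM adds C, L, M → {C, D, H, L, M, N}. Minimal: {H, N}⁺ = {H, N}; {D, N}⁺ = {D, N}; {D, H}⁺ = {D, H} — none reach the full schema.
Any other superkey contains one of these as a subset, so there are no further candidate keys.

CN; DM; DHN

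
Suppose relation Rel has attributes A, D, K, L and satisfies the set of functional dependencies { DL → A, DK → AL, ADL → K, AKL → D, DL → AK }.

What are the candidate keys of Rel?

DK, DL, AKL

{D, K}⁺: DK→AL adds A, L → {A, D, K, L}. Minimal: {K}⁺ = {K}; {D}⁺ = {D} — none reach the full schema.
{D, L}⁺: DL→A adds A; ADL→K adds K → {A, D, K, L}. Minimal: {L}⁺ = {L}; {D}⁺ = {D} — none reach the full schema.
{A, K, L}⁺: AKL→D adds D → {A, D, K, L}. Minimal: {K, L}⁺ = {K, L}; {A, L}⁺ = {A, L}; {A, K}⁺ = {A, K} — none reach the full schema.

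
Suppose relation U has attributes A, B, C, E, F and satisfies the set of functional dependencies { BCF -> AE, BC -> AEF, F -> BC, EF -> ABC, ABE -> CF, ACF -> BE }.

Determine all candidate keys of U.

{F}⁺: F→BC adds B, C; BCF→AE adds A, E → {A, B, C, E, F}.
{B, C}⁺: BC→AEF adds A, E, F → {A, B, C, E, F}. Minimal: {C}⁺ = {C}; {B}⁺ = {B} — none reach the full schema.
{A, B, E}⁺: ABE→CF adds C, F → {A, B, C, E, F}. Minimal: {B, E}⁺ = {B, E}; {A, E}⁺ = {A, E}; {A, B}⁺ = {A, B} — none reach the full schema.

{F}; {B, C}; {A, B, E}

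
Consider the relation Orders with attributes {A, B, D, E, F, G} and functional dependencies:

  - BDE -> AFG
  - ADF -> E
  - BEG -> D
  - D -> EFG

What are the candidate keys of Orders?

(B, D); (B, E, G)

Attribute B never appears on the right-hand side of any dependency, so B must belong to every candidate key.
{B}⁺ = {B}, which is not all of the schema, so we must add further attributes.
{B, D}⁺: D→EFG adds E, F, G; BDE→AFG adds A → {A, B, D, E, F, G}.
{B, E, G}⁺: BEG→D adds D; D→EFG adds F; BDE→AFG adds A → {A, B, D, E, F, G}.
Any other superkey contains one of these as a subset, so there are no further candidate keys.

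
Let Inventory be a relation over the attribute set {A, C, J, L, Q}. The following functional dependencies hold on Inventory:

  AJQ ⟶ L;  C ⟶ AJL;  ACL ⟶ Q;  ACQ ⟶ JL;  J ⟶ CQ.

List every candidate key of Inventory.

C, J

{C}⁺: C→AJL adds A, J, L; ACL→Q adds Q → {A, C, J, L, Q}.
{J}⁺: J→CQ adds C, Q; C→AJL adds A, L → {A, C, J, L, Q}.
Any other superkey contains one of these as a subset, so there are no further candidate keys.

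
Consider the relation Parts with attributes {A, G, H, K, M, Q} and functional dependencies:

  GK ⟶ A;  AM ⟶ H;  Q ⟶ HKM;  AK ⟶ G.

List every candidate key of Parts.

Attribute Q never appears on the right-hand side of any dependency, so Q must belong to every candidate key.
{Q}⁺ = {H, K, M, Q}, which is not all of the schema, so we must add further attributes.
{A, Q}⁺: Q→HKM adds H, K, M; AK→G adds G → {A, G, H, K, M, Q}. Minimal: {Q}⁺ = {H, K, M, Q}; {A}⁺ = {A} — none reach the full schema.
{G, Q}⁺: Q→HKM adds H, K, M; GK→A adds A → {A, G, H, K, M, Q}. Minimal: {Q}⁺ = {H, K, M, Q}; {G}⁺ = {G} — none reach the full schema.

{A, Q}; {G, Q}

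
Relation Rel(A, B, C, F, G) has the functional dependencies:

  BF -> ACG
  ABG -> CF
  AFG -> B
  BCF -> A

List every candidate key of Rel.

BF, ABG, AFG

{B, F}⁺: BF→ACG adds A, C, G → {A, B, C, F, G}. Minimal: {F}⁺ = {F}; {B}⁺ = {B} — none reach the full schema.
{A, B, G}⁺: ABG→CF adds C, F → {A, B, C, F, G}. Minimal: {B, G}⁺ = {B, G}; {A, G}⁺ = {A, G}; {A, B}⁺ = {A, B} — none reach the full schema.
{A, F, G}⁺: AFG→B adds B; BF→ACG adds C → {A, B, C, F, G}. Minimal: {F, G}⁺ = {F, G}; {A, G}⁺ = {A, G}; {A, F}⁺ = {A, F} — none reach the full schema.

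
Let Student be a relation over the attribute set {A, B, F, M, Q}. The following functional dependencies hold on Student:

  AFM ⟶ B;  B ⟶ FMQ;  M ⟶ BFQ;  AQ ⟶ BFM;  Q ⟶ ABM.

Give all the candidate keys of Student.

{B}⁺: B→FMQ adds F, M, Q; Q→ABM adds A → {A, B, F, M, Q}.
{M}⁺: M→BFQ adds B, F, Q; Q→ABM adds A → {A, B, F, M, Q}.
{Q}⁺: Q→ABM adds A, B, M; B→FMQ adds F → {A, B, F, M, Q}.
Any other superkey contains one of these as a subset, so there are no further candidate keys.

(B), (M), (Q)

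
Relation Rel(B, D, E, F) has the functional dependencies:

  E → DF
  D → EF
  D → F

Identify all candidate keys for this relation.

BD; BE

Attribute B never appears on the right-hand side of any dependency, so B must belong to every candidate key.
{B}⁺ = {B}, which is not all of the schema, so we must add further attributes.
{B, D}⁺: D→EF adds E, F → {B, D, E, F}. Minimal: {D}⁺ = {D, E, F}; {B}⁺ = {B} — none reach the full schema.
{B, E}⁺: E→DF adds D, F → {B, D, E, F}. Minimal: {E}⁺ = {D, E, F}; {B}⁺ = {B} — none reach the full schema.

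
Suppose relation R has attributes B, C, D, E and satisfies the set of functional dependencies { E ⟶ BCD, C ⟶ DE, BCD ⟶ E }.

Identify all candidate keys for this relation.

{C}, {E}

{C}⁺: C→DE adds D, E; E→BCD adds B → {B, C, D, E}.
{E}⁺: E→BCD adds B, C, D → {B, C, D, E}.
Any other superkey contains one of these as a subset, so there are no further candidate keys.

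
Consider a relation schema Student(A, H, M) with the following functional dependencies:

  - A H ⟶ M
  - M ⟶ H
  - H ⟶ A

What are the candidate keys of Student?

(H), (M)

{H}⁺: H→A adds A; AH→M adds M → {A, H, M}.
{M}⁺: M→H adds H; H→A adds A → {A, H, M}.
Any other superkey contains one of these as a subset, so there are no further candidate keys.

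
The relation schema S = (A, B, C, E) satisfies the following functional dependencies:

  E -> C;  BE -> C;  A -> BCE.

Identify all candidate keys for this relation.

{A}

Attribute A never appears on the right-hand side of any dependency, so A must belong to every candidate key.
{A}⁺ = {A, B, C, E}, which is all of the schema, so {A} is the only candidate key.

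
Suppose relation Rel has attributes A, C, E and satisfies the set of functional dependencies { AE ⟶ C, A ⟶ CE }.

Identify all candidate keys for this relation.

A

Attribute A never appears on the right-hand side of any dependency, so A must belong to every candidate key.
{A}⁺ = {A, C, E}, which is all of the schema, so {A} is the only candidate key.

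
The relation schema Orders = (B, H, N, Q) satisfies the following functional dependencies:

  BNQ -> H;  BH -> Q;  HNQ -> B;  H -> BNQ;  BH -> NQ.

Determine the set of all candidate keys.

(H), (B, N, Q)

{H}⁺: H→BNQ adds B, N, Q → {B, H, N, Q}.
{B, N, Q}⁺: BNQ→H adds H → {B, H, N, Q}.
Any other superkey contains one of these as a subset, so there are no further candidate keys.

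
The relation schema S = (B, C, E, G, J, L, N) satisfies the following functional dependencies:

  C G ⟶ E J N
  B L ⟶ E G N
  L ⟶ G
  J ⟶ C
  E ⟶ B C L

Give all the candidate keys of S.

{E}⁺: E→BCL adds B, C, L; BL→EGN adds G, N; CG→EJN adds J → {B, C, E, G, J, L, N}.
{B, L}⁺: BL→EGN adds E, G, N; E→BCL adds C; CG→EJN adds J → {B, C, E, G, J, L, N}. Minimal: {L}⁺ = {G, L}; {B}⁺ = {B} — none reach the full schema.
{C, G}⁺: CG→EJN adds E, J, N; E→BCL adds B, L → {B, C, E, G, J, L, N}. Minimal: {G}⁺ = {G}; {C}⁺ = {C} — none reach the full schema.
{C, L}⁺: L→G adds G; CG→EJN adds E, J, N; E→BCL adds B → {B, C, E, G, J, L, N}. Minimal: {L}⁺ = {G, L}; {C}⁺ = {C} — none reach the full schema.
{G, J}⁺: J→C adds C; CG→EJN adds E, N; E→BCL adds B, L → {B, C, E, G, J, L, N}. Minimal: {J}⁺ = {C, J}; {G}⁺ = {G} — none reach the full schema.
{J, L}⁺: L→G adds G; J→C adds C; CG→EJN adds E, N; E→BCL adds B → {B, C, E, G, J, L, N}. Minimal: {L}⁺ = {G, L}; {J}⁺ = {C, J} — none reach the full schema.
Any other superkey contains one of these as a subset, so there are no further candidate keys.

{E}, {B, L}, {C, G}, {C, L}, {G, J}, {J, L}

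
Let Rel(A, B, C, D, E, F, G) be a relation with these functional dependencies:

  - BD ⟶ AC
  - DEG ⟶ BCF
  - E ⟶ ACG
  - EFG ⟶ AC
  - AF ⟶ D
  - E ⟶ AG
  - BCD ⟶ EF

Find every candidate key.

{B, D}⁺: BD→AC adds A, C; BCD→EF adds E, F; E→ACG adds G → {A, B, C, D, E, F, G}.
{D, E}⁺: E→ACG adds A, C, G; DEG→BCF adds B, F → {A, B, C, D, E, F, G}.
{E, F}⁺: E→ACG adds A, C, G; AF→D adds D; DEG→BCF adds B → {A, B, C, D, E, F, G}.
{A, B, F}⁺: AF→D adds D; BD→AC adds C; BCD→EF adds E; E→ACG adds G → {A, B, C, D, E, F, G}.
Any other superkey contains one of these as a subset, so there are no further candidate keys.

BD, DE, EF, ABF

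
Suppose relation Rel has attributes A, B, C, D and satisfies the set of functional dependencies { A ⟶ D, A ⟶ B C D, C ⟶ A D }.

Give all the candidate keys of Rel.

A, C

{A}⁺: A→D adds D; A→BCD adds B, C → {A, B, C, D}.
{C}⁺: C→AD adds A, D; A→BCD adds B → {A, B, C, D}.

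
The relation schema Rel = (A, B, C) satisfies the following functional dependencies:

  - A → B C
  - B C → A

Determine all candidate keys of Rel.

A, BC

{A}⁺: A→BC adds B, C → {A, B, C}.
{B, C}⁺: BC→A adds A → {A, B, C}. Minimal: {C}⁺ = {C}; {B}⁺ = {B} — none reach the full schema.
Any other superkey contains one of these as a subset, so there are no further candidate keys.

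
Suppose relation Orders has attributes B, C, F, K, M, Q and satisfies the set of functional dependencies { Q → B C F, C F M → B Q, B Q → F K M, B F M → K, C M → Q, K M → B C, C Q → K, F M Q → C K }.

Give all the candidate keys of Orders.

(Q), (C, M), (K, M), (B, F, M)

{Q}⁺: Q→BCF adds B, C, F; BQ→FKM adds K, M → {B, C, F, K, M, Q}.
{C, M}⁺: CM→Q adds Q; CQ→K adds K; Q→BCF adds B, F → {B, C, F, K, M, Q}.
{K, M}⁺: KM→BC adds B, C; CM→Q adds Q; Q→BCF adds F → {B, C, F, K, M, Q}.
{B, F, M}⁺: BFM→K adds K; KM→BC adds C; CFM→BQ adds Q → {B, C, F, K, M, Q}.
Any other superkey contains one of these as a subset, so there are no further candidate keys.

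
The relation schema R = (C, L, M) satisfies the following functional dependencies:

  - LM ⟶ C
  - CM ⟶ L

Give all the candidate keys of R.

Attribute M never appears on the right-hand side of any dependency, so M must belong to every candidate key.
{M}⁺ = {M}, which is not all of the schema, so we must add further attributes.
{C, M}⁺: CM→L adds L → {C, L, M}. Minimal: {M}⁺ = {M}; {C}⁺ = {C} — none reach the full schema.
{L, M}⁺: LM→C adds C → {C, L, M}. Minimal: {M}⁺ = {M}; {L}⁺ = {L} — none reach the full schema.

{C, M}, {L, M}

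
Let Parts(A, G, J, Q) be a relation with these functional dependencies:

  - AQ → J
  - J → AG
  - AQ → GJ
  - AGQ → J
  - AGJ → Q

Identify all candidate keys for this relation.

{J}; {A, Q}

{J}⁺: J→AG adds A, G; AGJ→Q adds Q → {A, G, J, Q}.
{A, Q}⁺: AQ→J adds J; J→AG adds G → {A, G, J, Q}.
Any other superkey contains one of these as a subset, so there are no further candidate keys.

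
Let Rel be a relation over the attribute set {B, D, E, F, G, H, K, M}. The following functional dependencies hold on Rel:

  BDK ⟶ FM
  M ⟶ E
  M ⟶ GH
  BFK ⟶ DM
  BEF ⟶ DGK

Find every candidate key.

BDK, BEF, BFK, BFM

Attribute B never appears on the right-hand side of any dependency, so B must belong to every candidate key.
{B}⁺ = {B}, which is not all of the schema, so we must add further attributes.
{B, D, K}⁺: BDK→FM adds F, M; M→E adds E; M→GH adds G, H → {B, D, E, F, G, H, K, M}. Minimal: {D, K}⁺ = {D, K}; {B, K}⁺ = {B, K}; {B, D}⁺ = {B, D} — none reach the full schema.
{B, E, F}⁺: BEF→DGK adds D, G, K; BDK→FM adds M; M→GH adds H → {B, D, E, F, G, H, K, M}. Minimal: {E, F}⁺ = {E, F}; {B, F}⁺ = {B, F}; {B, E}⁺ = {B, E} — none reach the full schema.
{B, F, K}⁺: BFK→DM adds D, M; M→E adds E; M→GH adds G, H → {B, D, E, F, G, H, K, M}. Minimal: {F, K}⁺ = {F, K}; {B, K}⁺ = {B, K}; {B, F}⁺ = {B, F} — none reach the full schema.
{B, F, M}⁺: M→E adds E; M→GH adds G, H; BEF→DGK adds D, K → {B, D, E, F, G, H, K, M}. Minimal: {F, M}⁺ = {E, F, G, H, M}; {B, M}⁺ = {B, E, G, H, M}; {B, F}⁺ = {B, F} — none reach the full schema.
Any other superkey contains one of these as a subset, so there are no further candidate keys.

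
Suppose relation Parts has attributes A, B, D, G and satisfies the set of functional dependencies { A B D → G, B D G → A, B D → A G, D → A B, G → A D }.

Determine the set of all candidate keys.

{D}⁺: D→AB adds A, B; ABD→G adds G → {A, B, D, G}.
{G}⁺: G→AD adds A, D; D→AB adds B → {A, B, D, G}.

(D), (G)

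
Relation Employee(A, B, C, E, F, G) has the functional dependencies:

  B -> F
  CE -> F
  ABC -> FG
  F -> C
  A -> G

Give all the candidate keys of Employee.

{A, B, E}⁺: B→F adds F; F→C adds C; A→G adds G → {A, B, C, E, F, G}. Minimal: {B, E}⁺ = {B, C, E, F}; {A, E}⁺ = {A, E, G}; {A, B}⁺ = {A, B, C, F, G} — none reach the full schema.

(A, B, E)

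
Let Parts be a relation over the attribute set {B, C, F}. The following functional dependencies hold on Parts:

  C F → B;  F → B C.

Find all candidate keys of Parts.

Attribute F never appears on the right-hand side of any dependency, so F must belong to every candidate key.
{F}⁺ = {B, C, F}, which is all of the schema, so {F} is the only candidate key.

F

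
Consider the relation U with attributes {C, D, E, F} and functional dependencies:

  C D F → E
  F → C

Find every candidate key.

Attributes D, F never appear on any right-hand side, so every candidate key must contain {D, F}.
{D, F}⁺ = {C, D, E, F}, which is all of the schema, so {D, F} is the only candidate key.

DF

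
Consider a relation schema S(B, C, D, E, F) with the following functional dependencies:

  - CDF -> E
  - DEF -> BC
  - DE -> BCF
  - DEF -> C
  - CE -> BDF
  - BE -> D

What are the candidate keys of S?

{B, E}⁺: BE→D adds D; DE→BCF adds C, F → {B, C, D, E, F}. Minimal: {E}⁺ = {E}; {B}⁺ = {B} — none reach the full schema.
{C, E}⁺: CE→BDF adds B, D, F → {B, C, D, E, F}. Minimal: {E}⁺ = {E}; {C}⁺ = {C} — none reach the full schema.
{D, E}⁺: DE→BCF adds B, C, F → {B, C, D, E, F}. Minimal: {E}⁺ = {E}; {D}⁺ = {D} — none reach the full schema.
{C, D, F}⁺: CDF→E adds E; DEF→BC adds B → {B, C, D, E, F}. Minimal: {D, F}⁺ = {D, F}; {C, F}⁺ = {C, F}; {C, D}⁺ = {C, D} — none reach the full schema.

(B, E); (C, E); (D, E); (C, D, F)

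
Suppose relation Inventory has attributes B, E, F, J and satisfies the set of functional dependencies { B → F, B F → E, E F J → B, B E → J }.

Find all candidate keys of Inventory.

{B}⁺: B→F adds F; BF→E adds E; BE→J adds J → {B, E, F, J}.
{E, F, J}⁺: EFJ→B adds B → {B, E, F, J}. Minimal: {F, J}⁺ = {F, J}; {E, J}⁺ = {E, J}; {E, F}⁺ = {E, F} — none reach the full schema.
Any other superkey contains one of these as a subset, so there are no further candidate keys.

B, EFJ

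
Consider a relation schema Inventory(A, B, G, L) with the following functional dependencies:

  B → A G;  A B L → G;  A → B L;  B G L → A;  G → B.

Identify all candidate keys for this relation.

A; B; G

{A}⁺: A→BL adds B, L; B→AG adds G → {A, B, G, L}.
{B}⁺: B→AG adds A, G; A→BL adds L → {A, B, G, L}.
{G}⁺: G→B adds B; B→AG adds A; A→BL adds L → {A, B, G, L}.
Any other superkey contains one of these as a subset, so there are no further candidate keys.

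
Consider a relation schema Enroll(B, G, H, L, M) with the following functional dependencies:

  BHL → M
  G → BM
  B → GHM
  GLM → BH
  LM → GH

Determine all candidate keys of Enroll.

{B, L}, {G, L}, {L, M}

Attribute L never appears on the right-hand side of any dependency, so L must belong to every candidate key.
{L}⁺ = {L}, which is not all of the schema, so we must add further attributes.
{B, L}⁺: B→GHM adds G, H, M → {B, G, H, L, M}. Minimal: {L}⁺ = {L}; {B}⁺ = {B, G, H, M} — none reach the full schema.
{G, L}⁺: G→BM adds B, M; B→GHM adds H → {B, G, H, L, M}. Minimal: {L}⁺ = {L}; {G}⁺ = {B, G, H, M} — none reach the full schema.
{L, M}⁺: LM→GH adds G, H; G→BM adds B → {B, G, H, L, M}. Minimal: {M}⁺ = {M}; {L}⁺ = {L} — none reach the full schema.
Any other superkey contains one of these as a subset, so there are no further candidate keys.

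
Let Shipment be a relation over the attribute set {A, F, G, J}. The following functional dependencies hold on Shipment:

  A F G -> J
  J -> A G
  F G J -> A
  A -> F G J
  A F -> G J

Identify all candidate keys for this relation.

{A}⁺: A→FGJ adds F, G, J → {A, F, G, J}.
{J}⁺: J→AG adds A, G; A→FGJ adds F → {A, F, G, J}.
Any other superkey contains one of these as a subset, so there are no further candidate keys.

A; J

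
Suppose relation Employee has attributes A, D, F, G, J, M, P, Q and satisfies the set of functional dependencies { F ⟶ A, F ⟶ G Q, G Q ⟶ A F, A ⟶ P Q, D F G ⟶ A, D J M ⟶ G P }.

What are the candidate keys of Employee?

Attributes D, J, M never appear on any right-hand side, so every candidate key must contain {D, J, M}.
{D, J, M}⁺ = {D, G, J, M, P}, which is not all of the schema, so we must add further attributes.
{A, D, J, M}⁺: A→PQ adds P, Q; DJM→GP adds G; GQ→AF adds F → {A, D, F, G, J, M, P, Q}. Minimal: {D, J, M}⁺ = {D, G, J, M, P}; {A, J, M}⁺ = {A, J, M, P, Q}; {A, D, M}⁺ = {A, D, M, P, Q}; … — none reach the full schema.
{D, F, J, M}⁺: F→A adds A; F→GQ adds G, Q; A→PQ adds P → {A, D, F, G, J, M, P, Q}. Minimal: {F, J, M}⁺ = {A, F, G, J, M, P, Q}; {D, J, M}⁺ = {D, G, J, M, P}; {D, F, M}⁺ = {A, D, F, G, M, P, Q}; … — none reach the full schema.
{D, J, M, Q}⁺: DJM→GP adds G, P; GQ→AF adds A, F → {A, D, F, G, J, M, P, Q}. Minimal: {J, M, Q}⁺ = {J, M, Q}; {D, M, Q}⁺ = {D, M, Q}; {D, J, Q}⁺ = {D, J, Q}; … — none reach the full schema.

ADJM; DFJM; DJMQ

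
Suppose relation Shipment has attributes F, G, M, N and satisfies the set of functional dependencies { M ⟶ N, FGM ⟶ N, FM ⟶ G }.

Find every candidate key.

(F, M)

Attributes F, M never appear on any right-hand side, so every candidate key must contain {F, M}.
{F, M}⁺ = {F, G, M, N}, which is all of the schema, so {F, M} is the only candidate key.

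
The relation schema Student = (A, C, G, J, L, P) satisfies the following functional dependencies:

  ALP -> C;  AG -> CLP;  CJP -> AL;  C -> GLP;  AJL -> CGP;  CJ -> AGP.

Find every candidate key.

Attribute J never appears on the right-hand side of any dependency, so J must belong to every candidate key.
{J}⁺ = {J}, which is not all of the schema, so we must add further attributes.
{C, J}⁺: C→GLP adds G, L, P; CJ→AGP adds A → {A, C, G, J, L, P}. Minimal: {J}⁺ = {J}; {C}⁺ = {C, G, L, P} — none reach the full schema.
{A, G, J}⁺: AG→CLP adds C, L, P → {A, C, G, J, L, P}. Minimal: {G, J}⁺ = {G, J}; {A, J}⁺ = {A, J}; {A, G}⁺ = {A, C, G, L, P} — none reach the full schema.
{A, J, L}⁺: AJL→CGP adds C, G, P → {A, C, G, J, L, P}. Minimal: {J, L}⁺ = {J, L}; {A, L}⁺ = {A, L}; {A, J}⁺ = {A, J} — none reach the full schema.
Any other superkey contains one of these as a subset, so there are no further candidate keys.

CJ; AGJ; AJL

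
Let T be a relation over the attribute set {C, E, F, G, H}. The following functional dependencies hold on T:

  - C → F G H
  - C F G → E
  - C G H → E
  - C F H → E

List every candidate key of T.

{C}

Attribute C never appears on the right-hand side of any dependency, so C must belong to every candidate key.
{C}⁺ = {C, E, F, G, H}, which is all of the schema, so {C} is the only candidate key.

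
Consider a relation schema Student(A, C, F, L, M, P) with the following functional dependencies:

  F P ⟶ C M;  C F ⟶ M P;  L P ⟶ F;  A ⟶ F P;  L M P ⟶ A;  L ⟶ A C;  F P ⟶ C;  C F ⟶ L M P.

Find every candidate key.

{A}⁺: A→FP adds F, P; FP→C adds C; CF→LMP adds L, M → {A, C, F, L, M, P}.
{L}⁺: L→AC adds A, C; A→FP adds F, P; CF→LMP adds M → {A, C, F, L, M, P}.
{C, F}⁺: CF→MP adds M, P; CF→LMP adds L; LMP→A adds A → {A, C, F, L, M, P}. Minimal: {F}⁺ = {F}; {C}⁺ = {C} — none reach the full schema.
{F, P}⁺: FP→CM adds C, M; CF→LMP adds L; LMP→A adds A → {A, C, F, L, M, P}. Minimal: {P}⁺ = {P}; {F}⁺ = {F} — none reach the full schema.
Any other superkey contains one of these as a subset, so there are no further candidate keys.

{A}, {L}, {C, F}, {F, P}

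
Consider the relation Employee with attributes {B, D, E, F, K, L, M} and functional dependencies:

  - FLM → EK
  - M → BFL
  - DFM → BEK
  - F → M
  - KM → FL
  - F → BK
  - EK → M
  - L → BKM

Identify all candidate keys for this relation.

Attribute D never appears on the right-hand side of any dependency, so D must belong to every candidate key.
{D}⁺ = {D}, which is not all of the schema, so we must add further attributes.
{D, F}⁺: F→M adds M; F→BK adds B, K; M→BFL adds L; DFM→BEK adds E → {B, D, E, F, K, L, M}.
{D, L}⁺: L→BKM adds B, K, M; M→BFL adds F; DFM→BEK adds E → {B, D, E, F, K, L, M}.
{D, M}⁺: M→BFL adds B, F, L; DFM→BEK adds E, K → {B, D, E, F, K, L, M}.
{D, E, K}⁺: EK→M adds M; M→BFL adds B, F, L → {B, D, E, F, K, L, M}.

(D, F); (D, L); (D, M); (D, E, K)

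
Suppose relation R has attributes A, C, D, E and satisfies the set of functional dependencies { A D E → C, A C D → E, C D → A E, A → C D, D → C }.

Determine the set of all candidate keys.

{A}⁺: A→CD adds C, D; ACD→E adds E → {A, C, D, E}.
{D}⁺: D→C adds C; CD→AE adds A, E → {A, C, D, E}.

{A}; {D}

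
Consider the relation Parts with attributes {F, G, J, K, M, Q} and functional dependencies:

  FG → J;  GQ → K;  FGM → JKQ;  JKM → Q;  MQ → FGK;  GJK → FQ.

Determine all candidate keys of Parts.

{M, Q}, {F, G, M}, {J, K, M}

Attribute M never appears on the right-hand side of any dependency, so M must belong to every candidate key.
{M}⁺ = {M}, which is not all of the schema, so we must add further attributes.
{M, Q}⁺: MQ→FGK adds F, G, K; FG→J adds J → {F, G, J, K, M, Q}. Minimal: {Q}⁺ = {Q}; {M}⁺ = {M} — none reach the full schema.
{F, G, M}⁺: FG→J adds J; FGM→JKQ adds K, Q → {F, G, J, K, M, Q}. Minimal: {G, M}⁺ = {G, M}; {F, M}⁺ = {F, M}; {F, G}⁺ = {F, G, J} — none reach the full schema.
{J, K, M}⁺: JKM→Q adds Q; MQ→FGK adds F, G → {F, G, J, K, M, Q}. Minimal: {K, M}⁺ = {K, M}; {J, M}⁺ = {J, M}; {J, K}⁺ = {J, K} — none reach the full schema.
Any other superkey contains one of these as a subset, so there are no further candidate keys.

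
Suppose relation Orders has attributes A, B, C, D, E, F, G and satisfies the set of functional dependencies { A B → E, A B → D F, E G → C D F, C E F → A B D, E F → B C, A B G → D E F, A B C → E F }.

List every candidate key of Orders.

Attribute G never appears on the right-hand side of any dependency, so G must belong to every candidate key.
{G}⁺ = {G}, which is not all of the schema, so we must add further attributes.
{E, G}⁺: EG→CDF adds C, D, F; CEF→ABD adds A, B → {A, B, C, D, E, F, G}. Minimal: {G}⁺ = {G}; {E}⁺ = {E} — none reach the full schema.
{A, B, G}⁺: AB→E adds E; AB→DF adds D, F; EG→CDF adds C → {A, B, C, D, E, F, G}. Minimal: {B, G}⁺ = {B, G}; {A, G}⁺ = {A, G}; {A, B}⁺ = {A, B, C, D, E, F} — none reach the full schema.
Any other superkey contains one of these as a subset, so there are no further candidate keys.

(E, G), (A, B, G)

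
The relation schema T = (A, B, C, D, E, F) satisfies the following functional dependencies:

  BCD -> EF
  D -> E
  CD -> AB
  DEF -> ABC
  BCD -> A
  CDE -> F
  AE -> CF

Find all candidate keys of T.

Attribute D never appears on the right-hand side of any dependency, so D must belong to every candidate key.
{D}⁺ = {D, E}, which is not all of the schema, so we must add further attributes.
{A, D}⁺: D→E adds E; AE→CF adds C, F; CD→AB adds B → {A, B, C, D, E, F}.
{C, D}⁺: D→E adds E; CD→AB adds A, B; CDE→F adds F → {A, B, C, D, E, F}.
{D, F}⁺: D→E adds E; DEF→ABC adds A, B, C → {A, B, C, D, E, F}.

AD, CD, DF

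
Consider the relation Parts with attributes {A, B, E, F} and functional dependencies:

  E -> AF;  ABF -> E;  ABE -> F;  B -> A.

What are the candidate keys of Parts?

Attribute B never appears on the right-hand side of any dependency, so B must belong to every candidate key.
{B}⁺ = {A, B}, which is not all of the schema, so we must add further attributes.
{B, E}⁺: E→AF adds A, F → {A, B, E, F}. Minimal: {E}⁺ = {A, E, F}; {B}⁺ = {A, B} — none reach the full schema.
{B, F}⁺: B→A adds A; ABF→E adds E → {A, B, E, F}. Minimal: {F}⁺ = {F}; {B}⁺ = {A, B} — none reach the full schema.
Any other superkey contains one of these as a subset, so there are no further candidate keys.

BE, BF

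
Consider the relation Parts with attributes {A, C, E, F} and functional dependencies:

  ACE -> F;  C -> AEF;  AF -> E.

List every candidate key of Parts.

{C}

Attribute C never appears on the right-hand side of any dependency, so C must belong to every candidate key.
{C}⁺ = {A, C, E, F}, which is all of the schema, so {C} is the only candidate key.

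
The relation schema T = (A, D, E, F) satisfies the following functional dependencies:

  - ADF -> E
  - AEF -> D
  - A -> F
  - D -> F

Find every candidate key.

{A, D}, {A, E}

{A, D}⁺: A→F adds F; ADF→E adds E → {A, D, E, F}. Minimal: {D}⁺ = {D, F}; {A}⁺ = {A, F} — none reach the full schema.
{A, E}⁺: A→F adds F; AEF→D adds D → {A, D, E, F}. Minimal: {E}⁺ = {E}; {A}⁺ = {A, F} — none reach the full schema.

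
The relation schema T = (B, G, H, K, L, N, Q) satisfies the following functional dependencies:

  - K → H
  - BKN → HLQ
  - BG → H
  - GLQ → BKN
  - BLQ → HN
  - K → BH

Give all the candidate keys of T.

{G, K, N}; {G, L, Q}

{G, K, N}⁺: K→H adds H; K→BH adds B; BKN→HLQ adds L, Q → {B, G, H, K, L, N, Q}.
{G, L, Q}⁺: GLQ→BKN adds B, K, N; BLQ→HN adds H → {B, G, H, K, L, N, Q}.
Any other superkey contains one of these as a subset, so there are no further candidate keys.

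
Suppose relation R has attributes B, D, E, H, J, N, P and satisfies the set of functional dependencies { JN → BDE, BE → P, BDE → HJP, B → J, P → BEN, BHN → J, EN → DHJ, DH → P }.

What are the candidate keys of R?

{P}, {B, E}, {B, N}, {D, H}, {E, N}, {J, N}

{P}⁺: P→BEN adds B, E, N; EN→DHJ adds D, H, J → {B, D, E, H, J, N, P}.
{B, E}⁺: BE→P adds P; B→J adds J; P→BEN adds N; EN→DHJ adds D, H → {B, D, E, H, J, N, P}.
{B, N}⁺: B→J adds J; JN→BDE adds D, E; BE→P adds P; BDE→HJP adds H → {B, D, E, H, J, N, P}.
{D, H}⁺: DH→P adds P; P→BEN adds B, E, N; BHN→J adds J → {B, D, E, H, J, N, P}.
{E, N}⁺: EN→DHJ adds D, H, J; DH→P adds P; JN→BDE adds B → {B, D, E, H, J, N, P}.
{J, N}⁺: JN→BDE adds B, D, E; BE→P adds P; BDE→HJP adds H → {B, D, E, H, J, N, P}.
Any other superkey contains one of these as a subset, so there are no further candidate keys.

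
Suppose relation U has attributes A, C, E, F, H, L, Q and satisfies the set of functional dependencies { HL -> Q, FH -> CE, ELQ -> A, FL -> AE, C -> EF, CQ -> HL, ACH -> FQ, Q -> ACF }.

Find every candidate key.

(Q), (H, L), (A, C, H), (A, F, H)

{Q}⁺: Q→ACF adds A, C, F; C→EF adds E; CQ→HL adds H, L → {A, C, E, F, H, L, Q}.
{H, L}⁺: HL→Q adds Q; Q→ACF adds A, C, F; FH→CE adds E → {A, C, E, F, H, L, Q}.
{A, C, H}⁺: C→EF adds E, F; ACH→FQ adds Q; CQ→HL adds L → {A, C, E, F, H, L, Q}.
{A, F, H}⁺: FH→CE adds C, E; ACH→FQ adds Q; CQ→HL adds L → {A, C, E, F, H, L, Q}.
Any other superkey contains one of these as a subset, so there are no further candidate keys.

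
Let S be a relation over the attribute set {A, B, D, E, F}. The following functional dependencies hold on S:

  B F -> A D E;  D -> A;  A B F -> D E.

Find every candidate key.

Attributes B, F never appear on any right-hand side, so every candidate key must contain {B, F}.
{B, F}⁺ = {A, B, D, E, F}, which is all of the schema, so {B, F} is the only candidate key.

BF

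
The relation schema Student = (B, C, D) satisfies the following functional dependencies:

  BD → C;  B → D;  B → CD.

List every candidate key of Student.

(B)

Attribute B never appears on the right-hand side of any dependency, so B must belong to every candidate key.
{B}⁺ = {B, C, D}, which is all of the schema, so {B} is the only candidate key.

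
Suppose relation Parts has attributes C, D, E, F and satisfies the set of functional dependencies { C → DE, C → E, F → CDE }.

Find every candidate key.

F

Attribute F never appears on the right-hand side of any dependency, so F must belong to every candidate key.
{F}⁺ = {C, D, E, F}, which is all of the schema, so {F} is the only candidate key.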